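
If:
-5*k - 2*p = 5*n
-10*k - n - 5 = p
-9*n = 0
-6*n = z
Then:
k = -2/3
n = 0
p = 5/3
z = 0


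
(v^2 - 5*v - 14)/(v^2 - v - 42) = (v + 2)/(v + 6)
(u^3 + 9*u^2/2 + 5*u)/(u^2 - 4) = u*(2*u + 5)/(2*(u - 2))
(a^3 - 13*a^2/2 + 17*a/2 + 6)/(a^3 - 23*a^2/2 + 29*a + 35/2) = (a^2 - 7*a + 12)/(a^2 - 12*a + 35)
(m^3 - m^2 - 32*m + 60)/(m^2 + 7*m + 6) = (m^2 - 7*m + 10)/(m + 1)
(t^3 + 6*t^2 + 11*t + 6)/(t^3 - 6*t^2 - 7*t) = (t^2 + 5*t + 6)/(t*(t - 7))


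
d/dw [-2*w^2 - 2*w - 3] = -4*w - 2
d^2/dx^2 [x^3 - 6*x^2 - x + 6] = 6*x - 12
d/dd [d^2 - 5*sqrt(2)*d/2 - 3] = 2*d - 5*sqrt(2)/2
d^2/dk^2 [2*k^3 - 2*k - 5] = 12*k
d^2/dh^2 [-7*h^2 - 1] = -14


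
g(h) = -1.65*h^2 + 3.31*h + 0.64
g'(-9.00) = 33.01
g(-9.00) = -162.80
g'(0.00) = 3.31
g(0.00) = 0.64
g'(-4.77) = 19.05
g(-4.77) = -52.69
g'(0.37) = 2.09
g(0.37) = 1.64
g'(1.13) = -0.42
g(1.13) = 2.27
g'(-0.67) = 5.52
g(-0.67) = -2.32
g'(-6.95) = 26.24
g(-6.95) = -102.06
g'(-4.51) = 18.19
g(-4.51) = -47.85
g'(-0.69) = 5.59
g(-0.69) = -2.43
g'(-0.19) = 3.94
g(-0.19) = -0.05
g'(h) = 3.31 - 3.3*h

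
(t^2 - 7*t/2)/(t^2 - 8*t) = (t - 7/2)/(t - 8)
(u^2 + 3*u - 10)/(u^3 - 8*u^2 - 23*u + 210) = (u - 2)/(u^2 - 13*u + 42)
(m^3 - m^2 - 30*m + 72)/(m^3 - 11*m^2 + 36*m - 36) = (m^2 + 2*m - 24)/(m^2 - 8*m + 12)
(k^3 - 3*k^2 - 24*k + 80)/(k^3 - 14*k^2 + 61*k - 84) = (k^2 + k - 20)/(k^2 - 10*k + 21)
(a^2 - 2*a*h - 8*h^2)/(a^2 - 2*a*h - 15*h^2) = (-a^2 + 2*a*h + 8*h^2)/(-a^2 + 2*a*h + 15*h^2)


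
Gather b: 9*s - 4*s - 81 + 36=5*s - 45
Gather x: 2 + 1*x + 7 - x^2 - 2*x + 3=-x^2 - x + 12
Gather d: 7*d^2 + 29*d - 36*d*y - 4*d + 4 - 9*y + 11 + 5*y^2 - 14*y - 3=7*d^2 + d*(25 - 36*y) + 5*y^2 - 23*y + 12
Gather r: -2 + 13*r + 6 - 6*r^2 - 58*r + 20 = -6*r^2 - 45*r + 24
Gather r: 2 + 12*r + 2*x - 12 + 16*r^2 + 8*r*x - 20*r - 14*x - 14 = 16*r^2 + r*(8*x - 8) - 12*x - 24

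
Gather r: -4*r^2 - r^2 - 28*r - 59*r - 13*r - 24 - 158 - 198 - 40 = -5*r^2 - 100*r - 420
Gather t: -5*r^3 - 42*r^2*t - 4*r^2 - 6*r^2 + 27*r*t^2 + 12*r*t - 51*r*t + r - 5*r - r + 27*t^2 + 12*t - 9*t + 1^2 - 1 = -5*r^3 - 10*r^2 - 5*r + t^2*(27*r + 27) + t*(-42*r^2 - 39*r + 3)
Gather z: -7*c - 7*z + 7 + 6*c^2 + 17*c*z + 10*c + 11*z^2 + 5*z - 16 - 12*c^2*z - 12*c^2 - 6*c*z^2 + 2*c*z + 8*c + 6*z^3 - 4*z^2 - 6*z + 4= -6*c^2 + 11*c + 6*z^3 + z^2*(7 - 6*c) + z*(-12*c^2 + 19*c - 8) - 5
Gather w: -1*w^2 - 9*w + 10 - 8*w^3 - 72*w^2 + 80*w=-8*w^3 - 73*w^2 + 71*w + 10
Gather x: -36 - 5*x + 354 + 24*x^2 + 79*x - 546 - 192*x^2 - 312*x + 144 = -168*x^2 - 238*x - 84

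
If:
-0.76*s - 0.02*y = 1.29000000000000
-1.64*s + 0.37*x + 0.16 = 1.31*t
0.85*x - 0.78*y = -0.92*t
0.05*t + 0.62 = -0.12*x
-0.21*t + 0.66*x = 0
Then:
No Solution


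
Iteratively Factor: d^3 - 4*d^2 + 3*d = (d)*(d^2 - 4*d + 3) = d*(d - 3)*(d - 1)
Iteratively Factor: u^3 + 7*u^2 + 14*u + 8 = (u + 1)*(u^2 + 6*u + 8) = (u + 1)*(u + 4)*(u + 2)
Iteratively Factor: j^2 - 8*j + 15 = (j - 5)*(j - 3)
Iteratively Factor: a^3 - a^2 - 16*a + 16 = (a - 4)*(a^2 + 3*a - 4) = (a - 4)*(a - 1)*(a + 4)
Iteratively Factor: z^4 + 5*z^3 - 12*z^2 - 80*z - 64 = (z + 1)*(z^3 + 4*z^2 - 16*z - 64) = (z + 1)*(z + 4)*(z^2 - 16) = (z + 1)*(z + 4)^2*(z - 4)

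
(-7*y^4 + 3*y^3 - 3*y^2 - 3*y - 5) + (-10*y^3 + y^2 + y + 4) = -7*y^4 - 7*y^3 - 2*y^2 - 2*y - 1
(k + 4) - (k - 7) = 11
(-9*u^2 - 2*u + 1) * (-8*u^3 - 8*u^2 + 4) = 72*u^5 + 88*u^4 + 8*u^3 - 44*u^2 - 8*u + 4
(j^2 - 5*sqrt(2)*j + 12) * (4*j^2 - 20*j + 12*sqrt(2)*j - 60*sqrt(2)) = 4*j^4 - 20*j^3 - 8*sqrt(2)*j^3 - 72*j^2 + 40*sqrt(2)*j^2 + 144*sqrt(2)*j + 360*j - 720*sqrt(2)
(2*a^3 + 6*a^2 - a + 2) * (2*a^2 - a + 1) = 4*a^5 + 10*a^4 - 6*a^3 + 11*a^2 - 3*a + 2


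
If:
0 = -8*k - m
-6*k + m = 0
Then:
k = 0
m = 0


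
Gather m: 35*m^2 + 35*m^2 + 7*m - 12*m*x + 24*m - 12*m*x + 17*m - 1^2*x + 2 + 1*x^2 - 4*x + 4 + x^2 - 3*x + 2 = 70*m^2 + m*(48 - 24*x) + 2*x^2 - 8*x + 8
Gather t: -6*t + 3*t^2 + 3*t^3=3*t^3 + 3*t^2 - 6*t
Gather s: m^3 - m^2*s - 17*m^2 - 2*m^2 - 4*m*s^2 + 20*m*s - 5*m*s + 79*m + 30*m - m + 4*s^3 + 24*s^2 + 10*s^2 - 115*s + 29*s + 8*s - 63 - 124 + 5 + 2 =m^3 - 19*m^2 + 108*m + 4*s^3 + s^2*(34 - 4*m) + s*(-m^2 + 15*m - 78) - 180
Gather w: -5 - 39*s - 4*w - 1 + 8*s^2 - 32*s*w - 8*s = 8*s^2 - 47*s + w*(-32*s - 4) - 6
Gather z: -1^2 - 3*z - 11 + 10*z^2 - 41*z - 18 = 10*z^2 - 44*z - 30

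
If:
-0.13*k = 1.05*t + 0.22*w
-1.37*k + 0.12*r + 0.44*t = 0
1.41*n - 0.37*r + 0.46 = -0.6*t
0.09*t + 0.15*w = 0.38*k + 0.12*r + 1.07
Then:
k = 0.021454049517415*w - 0.589330675618968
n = 0.358717066266273*w - 2.19304871657892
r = 1.02292715764443*w - 6.99572929780389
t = 0.0729647503147293 - 0.212180025178347*w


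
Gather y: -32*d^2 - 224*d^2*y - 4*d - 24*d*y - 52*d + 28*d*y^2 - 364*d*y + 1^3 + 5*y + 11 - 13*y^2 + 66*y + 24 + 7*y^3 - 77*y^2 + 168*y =-32*d^2 - 56*d + 7*y^3 + y^2*(28*d - 90) + y*(-224*d^2 - 388*d + 239) + 36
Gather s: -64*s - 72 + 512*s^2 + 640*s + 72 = 512*s^2 + 576*s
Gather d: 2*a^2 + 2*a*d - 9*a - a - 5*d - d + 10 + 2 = 2*a^2 - 10*a + d*(2*a - 6) + 12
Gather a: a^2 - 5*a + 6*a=a^2 + a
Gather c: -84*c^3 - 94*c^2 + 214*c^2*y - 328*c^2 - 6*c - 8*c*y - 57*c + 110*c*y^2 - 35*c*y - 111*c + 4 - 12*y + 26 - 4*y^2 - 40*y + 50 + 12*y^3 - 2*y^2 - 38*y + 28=-84*c^3 + c^2*(214*y - 422) + c*(110*y^2 - 43*y - 174) + 12*y^3 - 6*y^2 - 90*y + 108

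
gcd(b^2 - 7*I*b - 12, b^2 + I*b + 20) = b - 4*I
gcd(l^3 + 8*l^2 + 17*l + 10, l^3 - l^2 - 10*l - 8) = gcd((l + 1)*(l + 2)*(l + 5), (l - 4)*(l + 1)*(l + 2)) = l^2 + 3*l + 2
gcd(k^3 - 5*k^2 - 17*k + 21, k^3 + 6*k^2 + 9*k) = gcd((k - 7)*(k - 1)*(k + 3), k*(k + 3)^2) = k + 3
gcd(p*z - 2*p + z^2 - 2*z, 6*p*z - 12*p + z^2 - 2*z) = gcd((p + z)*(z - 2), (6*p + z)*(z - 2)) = z - 2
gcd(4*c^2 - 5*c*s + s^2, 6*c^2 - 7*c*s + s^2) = -c + s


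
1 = 1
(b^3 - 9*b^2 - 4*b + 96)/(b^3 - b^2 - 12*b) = (b - 8)/b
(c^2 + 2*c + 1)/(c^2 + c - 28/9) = 9*(c^2 + 2*c + 1)/(9*c^2 + 9*c - 28)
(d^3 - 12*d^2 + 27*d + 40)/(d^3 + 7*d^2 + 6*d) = (d^2 - 13*d + 40)/(d*(d + 6))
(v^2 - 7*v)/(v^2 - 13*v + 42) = v/(v - 6)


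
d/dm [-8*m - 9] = -8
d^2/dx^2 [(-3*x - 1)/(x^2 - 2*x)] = 2*(x*(x - 2)*(9*x - 5) - 4*(x - 1)^2*(3*x + 1))/(x^3*(x - 2)^3)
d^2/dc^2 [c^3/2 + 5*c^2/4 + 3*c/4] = 3*c + 5/2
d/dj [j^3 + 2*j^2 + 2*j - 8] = 3*j^2 + 4*j + 2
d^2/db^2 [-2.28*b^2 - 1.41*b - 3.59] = -4.56000000000000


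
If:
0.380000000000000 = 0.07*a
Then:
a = 5.43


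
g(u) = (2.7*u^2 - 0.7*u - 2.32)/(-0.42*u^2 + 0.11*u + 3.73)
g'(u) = (0.84*u - 0.11)*(2.7*u^2 - 0.7*u - 2.32)/(-0.42*u^2 + 0.11*u + 3.73)^2 + (5.4*u - 0.7)/(-0.42*u^2 + 0.11*u + 3.73)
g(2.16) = 4.36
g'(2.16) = 9.16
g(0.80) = -0.32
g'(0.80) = 0.97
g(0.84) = -0.28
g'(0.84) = 1.04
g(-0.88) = 0.12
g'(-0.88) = -1.68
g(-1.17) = 0.73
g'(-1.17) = -2.58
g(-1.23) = 0.89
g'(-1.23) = -2.82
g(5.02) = -9.87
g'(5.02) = 2.24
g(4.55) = -11.29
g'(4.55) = 4.04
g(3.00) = 71.00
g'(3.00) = 666.46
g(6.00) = -8.45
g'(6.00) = 0.93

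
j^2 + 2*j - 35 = (j - 5)*(j + 7)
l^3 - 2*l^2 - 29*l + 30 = (l - 6)*(l - 1)*(l + 5)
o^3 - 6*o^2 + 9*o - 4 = (o - 4)*(o - 1)^2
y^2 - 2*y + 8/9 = (y - 4/3)*(y - 2/3)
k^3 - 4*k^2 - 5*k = k*(k - 5)*(k + 1)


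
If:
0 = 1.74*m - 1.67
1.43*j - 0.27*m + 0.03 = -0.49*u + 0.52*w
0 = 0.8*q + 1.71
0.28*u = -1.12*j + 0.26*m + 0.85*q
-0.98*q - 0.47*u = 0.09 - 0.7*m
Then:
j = -2.82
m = 0.96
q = -2.14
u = 5.69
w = -2.84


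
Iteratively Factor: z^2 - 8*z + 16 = (z - 4)*(z - 4)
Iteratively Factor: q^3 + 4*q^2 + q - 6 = (q + 2)*(q^2 + 2*q - 3) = (q - 1)*(q + 2)*(q + 3)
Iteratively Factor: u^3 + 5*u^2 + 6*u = (u)*(u^2 + 5*u + 6) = u*(u + 3)*(u + 2)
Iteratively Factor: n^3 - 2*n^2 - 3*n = (n - 3)*(n^2 + n) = (n - 3)*(n + 1)*(n)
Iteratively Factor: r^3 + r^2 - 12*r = (r + 4)*(r^2 - 3*r) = (r - 3)*(r + 4)*(r)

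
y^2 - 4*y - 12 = (y - 6)*(y + 2)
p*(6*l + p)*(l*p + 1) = 6*l^2*p^2 + l*p^3 + 6*l*p + p^2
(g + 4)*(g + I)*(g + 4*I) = g^3 + 4*g^2 + 5*I*g^2 - 4*g + 20*I*g - 16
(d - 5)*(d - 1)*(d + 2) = d^3 - 4*d^2 - 7*d + 10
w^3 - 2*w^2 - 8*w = w*(w - 4)*(w + 2)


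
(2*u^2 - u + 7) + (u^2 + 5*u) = 3*u^2 + 4*u + 7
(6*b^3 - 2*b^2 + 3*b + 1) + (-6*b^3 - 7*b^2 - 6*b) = -9*b^2 - 3*b + 1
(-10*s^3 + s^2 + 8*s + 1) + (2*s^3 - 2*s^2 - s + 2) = -8*s^3 - s^2 + 7*s + 3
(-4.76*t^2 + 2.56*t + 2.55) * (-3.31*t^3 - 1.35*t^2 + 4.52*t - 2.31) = 15.7556*t^5 - 2.0476*t^4 - 33.4117*t^3 + 19.1243*t^2 + 5.6124*t - 5.8905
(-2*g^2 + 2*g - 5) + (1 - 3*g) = -2*g^2 - g - 4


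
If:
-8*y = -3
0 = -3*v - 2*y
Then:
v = -1/4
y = 3/8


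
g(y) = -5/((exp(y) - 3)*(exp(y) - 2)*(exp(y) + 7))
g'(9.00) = 0.00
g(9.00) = 0.00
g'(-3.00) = 0.00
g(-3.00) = -0.12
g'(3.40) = 0.00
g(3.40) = -0.00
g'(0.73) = -203.29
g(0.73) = 7.93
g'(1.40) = 1.29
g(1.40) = -0.21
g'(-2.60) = -0.01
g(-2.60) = -0.13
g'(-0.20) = -0.24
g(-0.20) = -0.25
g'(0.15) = -0.75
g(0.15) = -0.40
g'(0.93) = 0.92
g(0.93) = 2.11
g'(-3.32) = -0.00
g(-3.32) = -0.12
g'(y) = 5*exp(y)/((exp(y) - 3)*(exp(y) - 2)*(exp(y) + 7)^2) + 5*exp(y)/((exp(y) - 3)*(exp(y) - 2)^2*(exp(y) + 7)) + 5*exp(y)/((exp(y) - 3)^2*(exp(y) - 2)*(exp(y) + 7)) = 5*((exp(y) - 3)*(exp(y) - 2) + (exp(y) - 3)*(exp(y) + 7) + (exp(y) - 2)*(exp(y) + 7))*exp(y)/((exp(y) - 3)^2*(exp(y) - 2)^2*(exp(y) + 7)^2)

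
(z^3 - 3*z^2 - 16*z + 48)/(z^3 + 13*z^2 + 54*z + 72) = (z^2 - 7*z + 12)/(z^2 + 9*z + 18)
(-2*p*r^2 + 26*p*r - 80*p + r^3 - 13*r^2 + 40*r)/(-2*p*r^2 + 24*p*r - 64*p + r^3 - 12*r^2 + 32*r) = (r - 5)/(r - 4)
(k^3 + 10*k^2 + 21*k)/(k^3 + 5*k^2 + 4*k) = (k^2 + 10*k + 21)/(k^2 + 5*k + 4)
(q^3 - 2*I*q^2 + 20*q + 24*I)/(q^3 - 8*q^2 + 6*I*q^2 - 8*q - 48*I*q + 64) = (q^2 - 4*I*q + 12)/(q^2 + 4*q*(-2 + I) - 32*I)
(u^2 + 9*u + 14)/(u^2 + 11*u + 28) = (u + 2)/(u + 4)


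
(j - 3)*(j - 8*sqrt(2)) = j^2 - 8*sqrt(2)*j - 3*j + 24*sqrt(2)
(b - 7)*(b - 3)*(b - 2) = b^3 - 12*b^2 + 41*b - 42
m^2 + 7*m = m*(m + 7)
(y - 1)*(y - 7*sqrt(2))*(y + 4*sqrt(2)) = y^3 - 3*sqrt(2)*y^2 - y^2 - 56*y + 3*sqrt(2)*y + 56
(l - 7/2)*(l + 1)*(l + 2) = l^3 - l^2/2 - 17*l/2 - 7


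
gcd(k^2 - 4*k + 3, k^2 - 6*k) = 1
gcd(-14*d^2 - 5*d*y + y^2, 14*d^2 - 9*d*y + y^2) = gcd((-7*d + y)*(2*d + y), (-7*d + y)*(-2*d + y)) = -7*d + y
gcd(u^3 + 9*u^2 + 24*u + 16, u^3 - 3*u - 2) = u + 1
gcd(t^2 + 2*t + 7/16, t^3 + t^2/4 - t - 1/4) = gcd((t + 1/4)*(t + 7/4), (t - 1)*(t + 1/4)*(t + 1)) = t + 1/4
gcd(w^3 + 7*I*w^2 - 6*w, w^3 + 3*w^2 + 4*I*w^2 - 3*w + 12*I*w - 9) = w + I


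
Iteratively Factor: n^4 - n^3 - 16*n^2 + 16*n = (n + 4)*(n^3 - 5*n^2 + 4*n) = (n - 4)*(n + 4)*(n^2 - n) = (n - 4)*(n - 1)*(n + 4)*(n)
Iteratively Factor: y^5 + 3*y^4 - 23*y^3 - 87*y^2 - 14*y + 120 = (y + 4)*(y^4 - y^3 - 19*y^2 - 11*y + 30) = (y + 3)*(y + 4)*(y^3 - 4*y^2 - 7*y + 10) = (y - 1)*(y + 3)*(y + 4)*(y^2 - 3*y - 10) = (y - 1)*(y + 2)*(y + 3)*(y + 4)*(y - 5)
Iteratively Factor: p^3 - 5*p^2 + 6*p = (p)*(p^2 - 5*p + 6) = p*(p - 2)*(p - 3)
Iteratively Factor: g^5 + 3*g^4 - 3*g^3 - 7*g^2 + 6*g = (g)*(g^4 + 3*g^3 - 3*g^2 - 7*g + 6) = g*(g - 1)*(g^3 + 4*g^2 + g - 6) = g*(g - 1)^2*(g^2 + 5*g + 6) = g*(g - 1)^2*(g + 2)*(g + 3)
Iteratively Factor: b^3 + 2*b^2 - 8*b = (b + 4)*(b^2 - 2*b) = (b - 2)*(b + 4)*(b)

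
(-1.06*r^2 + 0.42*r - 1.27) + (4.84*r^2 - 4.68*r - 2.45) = 3.78*r^2 - 4.26*r - 3.72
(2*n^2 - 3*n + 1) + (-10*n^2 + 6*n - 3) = -8*n^2 + 3*n - 2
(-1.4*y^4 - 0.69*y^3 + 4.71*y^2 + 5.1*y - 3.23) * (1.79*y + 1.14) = -2.506*y^5 - 2.8311*y^4 + 7.6443*y^3 + 14.4984*y^2 + 0.0322999999999993*y - 3.6822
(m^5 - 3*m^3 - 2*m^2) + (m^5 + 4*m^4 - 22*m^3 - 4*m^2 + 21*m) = 2*m^5 + 4*m^4 - 25*m^3 - 6*m^2 + 21*m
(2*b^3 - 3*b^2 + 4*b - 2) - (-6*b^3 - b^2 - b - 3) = 8*b^3 - 2*b^2 + 5*b + 1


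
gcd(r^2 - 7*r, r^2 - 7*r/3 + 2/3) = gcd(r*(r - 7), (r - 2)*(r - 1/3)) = 1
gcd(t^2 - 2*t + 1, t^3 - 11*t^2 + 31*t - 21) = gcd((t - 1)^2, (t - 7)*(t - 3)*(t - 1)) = t - 1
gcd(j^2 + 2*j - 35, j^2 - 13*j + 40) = j - 5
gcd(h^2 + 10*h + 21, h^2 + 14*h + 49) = h + 7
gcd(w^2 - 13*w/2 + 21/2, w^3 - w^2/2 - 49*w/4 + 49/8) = w - 7/2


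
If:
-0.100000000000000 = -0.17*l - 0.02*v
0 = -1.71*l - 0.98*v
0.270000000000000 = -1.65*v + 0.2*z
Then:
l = 0.74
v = -1.29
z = -9.31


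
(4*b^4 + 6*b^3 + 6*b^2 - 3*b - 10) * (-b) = -4*b^5 - 6*b^4 - 6*b^3 + 3*b^2 + 10*b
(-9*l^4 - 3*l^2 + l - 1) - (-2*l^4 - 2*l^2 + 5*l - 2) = -7*l^4 - l^2 - 4*l + 1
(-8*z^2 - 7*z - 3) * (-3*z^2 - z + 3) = 24*z^4 + 29*z^3 - 8*z^2 - 18*z - 9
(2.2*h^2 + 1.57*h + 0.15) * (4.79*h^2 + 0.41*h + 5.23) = 10.538*h^4 + 8.4223*h^3 + 12.8682*h^2 + 8.2726*h + 0.7845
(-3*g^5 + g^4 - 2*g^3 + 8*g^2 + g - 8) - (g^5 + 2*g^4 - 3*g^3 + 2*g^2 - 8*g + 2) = -4*g^5 - g^4 + g^3 + 6*g^2 + 9*g - 10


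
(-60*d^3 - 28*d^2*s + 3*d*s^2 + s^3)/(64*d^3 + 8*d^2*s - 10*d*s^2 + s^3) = (-30*d^2 + d*s + s^2)/(32*d^2 - 12*d*s + s^2)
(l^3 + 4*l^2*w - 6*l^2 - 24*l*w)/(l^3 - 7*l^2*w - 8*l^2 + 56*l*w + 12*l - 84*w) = l*(-l - 4*w)/(-l^2 + 7*l*w + 2*l - 14*w)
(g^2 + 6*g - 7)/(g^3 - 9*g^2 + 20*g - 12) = (g + 7)/(g^2 - 8*g + 12)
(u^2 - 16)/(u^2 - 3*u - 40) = (16 - u^2)/(-u^2 + 3*u + 40)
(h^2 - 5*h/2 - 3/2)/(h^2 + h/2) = (h - 3)/h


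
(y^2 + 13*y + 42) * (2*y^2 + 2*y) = 2*y^4 + 28*y^3 + 110*y^2 + 84*y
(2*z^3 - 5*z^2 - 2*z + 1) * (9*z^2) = 18*z^5 - 45*z^4 - 18*z^3 + 9*z^2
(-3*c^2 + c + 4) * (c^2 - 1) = -3*c^4 + c^3 + 7*c^2 - c - 4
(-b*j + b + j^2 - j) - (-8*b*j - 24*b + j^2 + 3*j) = 7*b*j + 25*b - 4*j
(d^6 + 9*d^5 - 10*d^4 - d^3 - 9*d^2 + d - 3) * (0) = 0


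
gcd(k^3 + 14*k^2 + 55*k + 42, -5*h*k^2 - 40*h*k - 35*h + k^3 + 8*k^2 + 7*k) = k^2 + 8*k + 7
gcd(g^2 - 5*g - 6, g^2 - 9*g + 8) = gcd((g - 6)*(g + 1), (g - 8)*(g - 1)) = 1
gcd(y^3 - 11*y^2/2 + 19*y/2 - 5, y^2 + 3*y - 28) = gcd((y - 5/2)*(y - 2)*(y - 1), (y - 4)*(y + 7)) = 1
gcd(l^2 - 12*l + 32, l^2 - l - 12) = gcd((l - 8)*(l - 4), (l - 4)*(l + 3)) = l - 4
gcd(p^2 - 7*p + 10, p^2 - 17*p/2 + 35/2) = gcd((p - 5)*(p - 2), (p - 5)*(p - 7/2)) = p - 5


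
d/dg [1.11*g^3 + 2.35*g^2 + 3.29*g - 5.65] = 3.33*g^2 + 4.7*g + 3.29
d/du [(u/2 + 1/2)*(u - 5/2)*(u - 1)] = 3*u^2/2 - 5*u/2 - 1/2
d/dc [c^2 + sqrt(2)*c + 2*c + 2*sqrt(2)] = 2*c + sqrt(2) + 2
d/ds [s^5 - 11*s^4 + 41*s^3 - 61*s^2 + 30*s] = 5*s^4 - 44*s^3 + 123*s^2 - 122*s + 30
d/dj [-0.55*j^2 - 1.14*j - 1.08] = -1.1*j - 1.14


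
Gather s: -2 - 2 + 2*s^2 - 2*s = 2*s^2 - 2*s - 4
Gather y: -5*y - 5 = -5*y - 5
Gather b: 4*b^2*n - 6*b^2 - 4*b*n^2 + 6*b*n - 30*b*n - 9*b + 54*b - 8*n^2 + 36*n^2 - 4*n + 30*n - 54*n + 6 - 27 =b^2*(4*n - 6) + b*(-4*n^2 - 24*n + 45) + 28*n^2 - 28*n - 21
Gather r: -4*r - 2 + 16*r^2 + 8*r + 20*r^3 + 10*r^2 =20*r^3 + 26*r^2 + 4*r - 2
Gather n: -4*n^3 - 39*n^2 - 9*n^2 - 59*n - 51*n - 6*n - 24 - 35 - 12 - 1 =-4*n^3 - 48*n^2 - 116*n - 72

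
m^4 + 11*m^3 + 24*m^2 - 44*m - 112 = (m - 2)*(m + 2)*(m + 4)*(m + 7)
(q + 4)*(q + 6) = q^2 + 10*q + 24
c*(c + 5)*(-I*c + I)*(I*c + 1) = c^4 + 4*c^3 - I*c^3 - 5*c^2 - 4*I*c^2 + 5*I*c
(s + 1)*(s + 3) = s^2 + 4*s + 3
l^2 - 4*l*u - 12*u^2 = (l - 6*u)*(l + 2*u)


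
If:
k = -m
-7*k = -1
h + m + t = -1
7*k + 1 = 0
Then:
No Solution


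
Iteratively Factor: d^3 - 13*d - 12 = (d + 1)*(d^2 - d - 12) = (d - 4)*(d + 1)*(d + 3)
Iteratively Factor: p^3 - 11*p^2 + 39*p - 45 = (p - 3)*(p^2 - 8*p + 15) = (p - 5)*(p - 3)*(p - 3)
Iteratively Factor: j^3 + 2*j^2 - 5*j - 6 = (j + 1)*(j^2 + j - 6) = (j + 1)*(j + 3)*(j - 2)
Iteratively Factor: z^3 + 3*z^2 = (z + 3)*(z^2) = z*(z + 3)*(z)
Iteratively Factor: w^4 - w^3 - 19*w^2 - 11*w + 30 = (w + 2)*(w^3 - 3*w^2 - 13*w + 15) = (w + 2)*(w + 3)*(w^2 - 6*w + 5) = (w - 1)*(w + 2)*(w + 3)*(w - 5)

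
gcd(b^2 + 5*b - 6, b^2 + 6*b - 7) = b - 1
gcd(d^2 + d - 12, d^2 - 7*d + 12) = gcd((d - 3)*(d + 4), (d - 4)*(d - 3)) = d - 3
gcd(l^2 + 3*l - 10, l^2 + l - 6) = l - 2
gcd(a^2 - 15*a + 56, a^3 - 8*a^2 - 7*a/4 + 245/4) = a - 7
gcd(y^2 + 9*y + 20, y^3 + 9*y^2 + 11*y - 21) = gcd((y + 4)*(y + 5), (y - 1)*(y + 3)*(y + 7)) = 1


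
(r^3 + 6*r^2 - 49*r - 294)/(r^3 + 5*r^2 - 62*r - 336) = (r - 7)/(r - 8)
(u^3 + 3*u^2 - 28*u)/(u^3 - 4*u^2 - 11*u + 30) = u*(u^2 + 3*u - 28)/(u^3 - 4*u^2 - 11*u + 30)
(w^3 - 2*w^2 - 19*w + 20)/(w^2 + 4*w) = w - 6 + 5/w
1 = 1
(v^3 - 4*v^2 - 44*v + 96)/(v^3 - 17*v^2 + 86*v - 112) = (v + 6)/(v - 7)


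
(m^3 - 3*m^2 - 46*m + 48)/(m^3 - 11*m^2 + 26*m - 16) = (m + 6)/(m - 2)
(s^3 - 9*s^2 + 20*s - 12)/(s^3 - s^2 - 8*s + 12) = (s^2 - 7*s + 6)/(s^2 + s - 6)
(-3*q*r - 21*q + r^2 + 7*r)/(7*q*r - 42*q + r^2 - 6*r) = (-3*q*r - 21*q + r^2 + 7*r)/(7*q*r - 42*q + r^2 - 6*r)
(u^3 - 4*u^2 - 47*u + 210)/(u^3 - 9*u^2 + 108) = (u^2 + 2*u - 35)/(u^2 - 3*u - 18)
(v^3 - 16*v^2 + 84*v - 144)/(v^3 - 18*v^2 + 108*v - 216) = (v - 4)/(v - 6)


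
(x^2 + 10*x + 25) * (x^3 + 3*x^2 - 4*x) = x^5 + 13*x^4 + 51*x^3 + 35*x^2 - 100*x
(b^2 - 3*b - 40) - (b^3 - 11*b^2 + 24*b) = -b^3 + 12*b^2 - 27*b - 40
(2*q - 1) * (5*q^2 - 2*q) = 10*q^3 - 9*q^2 + 2*q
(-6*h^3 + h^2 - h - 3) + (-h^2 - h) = -6*h^3 - 2*h - 3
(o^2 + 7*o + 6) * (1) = o^2 + 7*o + 6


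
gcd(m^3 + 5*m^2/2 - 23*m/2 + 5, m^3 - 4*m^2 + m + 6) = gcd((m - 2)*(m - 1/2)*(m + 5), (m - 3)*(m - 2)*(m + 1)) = m - 2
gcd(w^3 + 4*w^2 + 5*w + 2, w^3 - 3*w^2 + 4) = w + 1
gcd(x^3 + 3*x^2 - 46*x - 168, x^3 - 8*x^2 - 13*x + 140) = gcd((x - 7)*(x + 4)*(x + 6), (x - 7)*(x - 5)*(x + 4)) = x^2 - 3*x - 28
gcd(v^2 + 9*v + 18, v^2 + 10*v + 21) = v + 3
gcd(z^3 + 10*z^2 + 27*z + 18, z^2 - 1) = z + 1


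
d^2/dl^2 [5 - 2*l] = 0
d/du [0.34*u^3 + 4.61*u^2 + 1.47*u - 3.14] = 1.02*u^2 + 9.22*u + 1.47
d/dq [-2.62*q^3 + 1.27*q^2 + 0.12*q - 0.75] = -7.86*q^2 + 2.54*q + 0.12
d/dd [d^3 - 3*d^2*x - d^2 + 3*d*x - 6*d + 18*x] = 3*d^2 - 6*d*x - 2*d + 3*x - 6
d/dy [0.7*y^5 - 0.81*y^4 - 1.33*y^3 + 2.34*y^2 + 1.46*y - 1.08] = 3.5*y^4 - 3.24*y^3 - 3.99*y^2 + 4.68*y + 1.46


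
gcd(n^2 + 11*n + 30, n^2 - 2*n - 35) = n + 5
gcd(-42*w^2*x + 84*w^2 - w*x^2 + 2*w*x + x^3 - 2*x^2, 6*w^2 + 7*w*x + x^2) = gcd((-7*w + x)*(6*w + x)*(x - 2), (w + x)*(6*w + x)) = 6*w + x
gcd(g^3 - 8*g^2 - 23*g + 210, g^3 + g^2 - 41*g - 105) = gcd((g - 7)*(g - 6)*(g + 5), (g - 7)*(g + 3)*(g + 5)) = g^2 - 2*g - 35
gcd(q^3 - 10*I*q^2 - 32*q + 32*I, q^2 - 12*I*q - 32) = q - 4*I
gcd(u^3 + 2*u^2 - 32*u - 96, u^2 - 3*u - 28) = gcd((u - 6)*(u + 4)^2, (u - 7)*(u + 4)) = u + 4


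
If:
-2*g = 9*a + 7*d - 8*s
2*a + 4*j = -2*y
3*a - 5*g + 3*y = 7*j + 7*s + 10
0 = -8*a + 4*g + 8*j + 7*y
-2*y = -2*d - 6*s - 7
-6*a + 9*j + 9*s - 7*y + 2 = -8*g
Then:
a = -26571/6829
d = 20427/6829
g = -54987/6829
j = 59539/13658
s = -51531/13658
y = -32968/6829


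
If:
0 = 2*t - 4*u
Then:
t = 2*u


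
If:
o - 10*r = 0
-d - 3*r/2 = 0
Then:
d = -3*r/2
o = 10*r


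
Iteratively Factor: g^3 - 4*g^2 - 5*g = (g)*(g^2 - 4*g - 5) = g*(g - 5)*(g + 1)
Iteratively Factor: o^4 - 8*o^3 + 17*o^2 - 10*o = (o - 2)*(o^3 - 6*o^2 + 5*o) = (o - 2)*(o - 1)*(o^2 - 5*o) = o*(o - 2)*(o - 1)*(o - 5)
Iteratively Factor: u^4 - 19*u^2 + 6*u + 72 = (u - 3)*(u^3 + 3*u^2 - 10*u - 24) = (u - 3)*(u + 4)*(u^2 - u - 6) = (u - 3)^2*(u + 4)*(u + 2)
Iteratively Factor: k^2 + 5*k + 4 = (k + 1)*(k + 4)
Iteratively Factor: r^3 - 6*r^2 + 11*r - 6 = (r - 2)*(r^2 - 4*r + 3) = (r - 2)*(r - 1)*(r - 3)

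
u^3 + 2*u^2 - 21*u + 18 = (u - 3)*(u - 1)*(u + 6)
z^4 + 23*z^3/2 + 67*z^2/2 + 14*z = z*(z + 1/2)*(z + 4)*(z + 7)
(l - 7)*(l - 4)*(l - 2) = l^3 - 13*l^2 + 50*l - 56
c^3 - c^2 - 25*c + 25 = (c - 5)*(c - 1)*(c + 5)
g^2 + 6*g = g*(g + 6)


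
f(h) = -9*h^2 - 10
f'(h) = -18*h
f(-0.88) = -16.97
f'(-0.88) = 15.84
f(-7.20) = -476.56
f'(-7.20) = 129.60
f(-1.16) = -22.11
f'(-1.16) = 20.88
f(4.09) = -160.55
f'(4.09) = -73.62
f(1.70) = -36.01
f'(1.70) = -30.60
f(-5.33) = -265.68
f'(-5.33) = 95.94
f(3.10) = -96.49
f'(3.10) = -55.80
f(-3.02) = -92.08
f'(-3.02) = 54.36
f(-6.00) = -334.00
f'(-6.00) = 108.00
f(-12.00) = -1306.00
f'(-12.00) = 216.00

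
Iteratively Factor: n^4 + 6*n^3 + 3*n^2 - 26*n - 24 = (n - 2)*(n^3 + 8*n^2 + 19*n + 12) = (n - 2)*(n + 4)*(n^2 + 4*n + 3) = (n - 2)*(n + 1)*(n + 4)*(n + 3)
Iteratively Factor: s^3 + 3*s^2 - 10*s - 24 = (s - 3)*(s^2 + 6*s + 8) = (s - 3)*(s + 4)*(s + 2)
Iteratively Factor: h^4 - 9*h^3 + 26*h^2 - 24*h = (h)*(h^3 - 9*h^2 + 26*h - 24) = h*(h - 2)*(h^2 - 7*h + 12) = h*(h - 4)*(h - 2)*(h - 3)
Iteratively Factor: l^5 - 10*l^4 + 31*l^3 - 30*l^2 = (l - 5)*(l^4 - 5*l^3 + 6*l^2) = (l - 5)*(l - 3)*(l^3 - 2*l^2) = l*(l - 5)*(l - 3)*(l^2 - 2*l) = l*(l - 5)*(l - 3)*(l - 2)*(l)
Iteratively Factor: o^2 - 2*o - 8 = (o + 2)*(o - 4)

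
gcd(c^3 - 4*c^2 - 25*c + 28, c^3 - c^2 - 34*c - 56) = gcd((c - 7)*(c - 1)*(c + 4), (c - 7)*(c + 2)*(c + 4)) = c^2 - 3*c - 28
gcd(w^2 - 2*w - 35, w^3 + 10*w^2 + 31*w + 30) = w + 5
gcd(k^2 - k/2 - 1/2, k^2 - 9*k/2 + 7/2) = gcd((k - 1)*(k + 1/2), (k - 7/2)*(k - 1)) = k - 1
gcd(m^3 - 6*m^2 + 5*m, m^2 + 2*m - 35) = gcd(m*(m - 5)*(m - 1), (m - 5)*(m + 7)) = m - 5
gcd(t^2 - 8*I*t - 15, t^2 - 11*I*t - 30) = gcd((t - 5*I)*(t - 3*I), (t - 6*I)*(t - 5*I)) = t - 5*I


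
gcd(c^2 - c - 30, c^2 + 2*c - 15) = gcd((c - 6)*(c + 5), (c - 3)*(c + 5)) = c + 5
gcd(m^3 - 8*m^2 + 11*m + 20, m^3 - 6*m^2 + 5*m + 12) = m^2 - 3*m - 4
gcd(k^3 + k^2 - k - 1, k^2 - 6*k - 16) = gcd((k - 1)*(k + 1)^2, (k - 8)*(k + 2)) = 1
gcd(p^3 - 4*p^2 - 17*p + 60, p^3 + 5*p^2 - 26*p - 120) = p^2 - p - 20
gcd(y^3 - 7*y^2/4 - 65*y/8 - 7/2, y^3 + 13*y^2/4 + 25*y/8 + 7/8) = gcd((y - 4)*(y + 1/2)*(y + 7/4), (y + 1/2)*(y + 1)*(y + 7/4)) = y^2 + 9*y/4 + 7/8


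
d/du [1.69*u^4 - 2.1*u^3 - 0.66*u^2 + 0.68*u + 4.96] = 6.76*u^3 - 6.3*u^2 - 1.32*u + 0.68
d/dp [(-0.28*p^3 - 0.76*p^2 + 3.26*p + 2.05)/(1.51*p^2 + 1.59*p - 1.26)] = (-0.4228*p^4 - 0.8904*p^3 - 5.0726*p^2 - 4.2758*p - 7.3671)/(2.2801*p^4 + 4.8018*p^3 - 1.2771*p^2 - 4.0068*p + 1.5876)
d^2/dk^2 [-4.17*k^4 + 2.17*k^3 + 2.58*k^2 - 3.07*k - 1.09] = -50.04*k^2 + 13.02*k + 5.16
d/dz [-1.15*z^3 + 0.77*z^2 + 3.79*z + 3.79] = -3.45*z^2 + 1.54*z + 3.79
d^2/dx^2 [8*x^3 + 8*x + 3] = 48*x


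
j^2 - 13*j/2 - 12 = (j - 8)*(j + 3/2)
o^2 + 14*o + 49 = (o + 7)^2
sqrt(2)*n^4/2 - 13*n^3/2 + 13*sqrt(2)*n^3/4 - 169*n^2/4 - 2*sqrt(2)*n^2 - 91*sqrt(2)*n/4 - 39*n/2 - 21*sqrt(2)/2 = (n + 1/2)*(n + 6)*(n - 7*sqrt(2))*(sqrt(2)*n/2 + 1/2)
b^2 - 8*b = b*(b - 8)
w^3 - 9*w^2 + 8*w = w*(w - 8)*(w - 1)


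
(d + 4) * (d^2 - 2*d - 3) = d^3 + 2*d^2 - 11*d - 12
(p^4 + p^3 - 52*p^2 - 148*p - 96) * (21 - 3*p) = -3*p^5 + 18*p^4 + 177*p^3 - 648*p^2 - 2820*p - 2016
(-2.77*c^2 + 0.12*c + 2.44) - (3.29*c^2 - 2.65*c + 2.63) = -6.06*c^2 + 2.77*c - 0.19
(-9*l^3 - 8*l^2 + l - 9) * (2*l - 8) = -18*l^4 + 56*l^3 + 66*l^2 - 26*l + 72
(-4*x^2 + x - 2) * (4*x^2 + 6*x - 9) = -16*x^4 - 20*x^3 + 34*x^2 - 21*x + 18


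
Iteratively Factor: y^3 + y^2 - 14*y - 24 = (y + 2)*(y^2 - y - 12) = (y + 2)*(y + 3)*(y - 4)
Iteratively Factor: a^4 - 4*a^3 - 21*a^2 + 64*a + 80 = (a + 1)*(a^3 - 5*a^2 - 16*a + 80) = (a + 1)*(a + 4)*(a^2 - 9*a + 20) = (a - 4)*(a + 1)*(a + 4)*(a - 5)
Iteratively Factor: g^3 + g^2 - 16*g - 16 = (g + 1)*(g^2 - 16) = (g - 4)*(g + 1)*(g + 4)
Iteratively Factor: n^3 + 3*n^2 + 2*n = (n)*(n^2 + 3*n + 2) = n*(n + 2)*(n + 1)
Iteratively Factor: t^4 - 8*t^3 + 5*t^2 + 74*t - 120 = (t - 5)*(t^3 - 3*t^2 - 10*t + 24) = (t - 5)*(t - 2)*(t^2 - t - 12) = (t - 5)*(t - 2)*(t + 3)*(t - 4)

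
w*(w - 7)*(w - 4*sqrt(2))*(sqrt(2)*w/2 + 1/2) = sqrt(2)*w^4/2 - 7*sqrt(2)*w^3/2 - 7*w^3/2 - 2*sqrt(2)*w^2 + 49*w^2/2 + 14*sqrt(2)*w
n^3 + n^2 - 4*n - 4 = (n - 2)*(n + 1)*(n + 2)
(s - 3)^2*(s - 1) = s^3 - 7*s^2 + 15*s - 9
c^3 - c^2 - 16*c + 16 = (c - 4)*(c - 1)*(c + 4)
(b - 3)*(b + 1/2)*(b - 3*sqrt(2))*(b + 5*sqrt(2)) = b^4 - 5*b^3/2 + 2*sqrt(2)*b^3 - 63*b^2/2 - 5*sqrt(2)*b^2 - 3*sqrt(2)*b + 75*b + 45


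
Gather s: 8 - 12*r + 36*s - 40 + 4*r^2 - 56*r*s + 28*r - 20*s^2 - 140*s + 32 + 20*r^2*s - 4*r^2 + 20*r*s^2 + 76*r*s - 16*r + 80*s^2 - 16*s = s^2*(20*r + 60) + s*(20*r^2 + 20*r - 120)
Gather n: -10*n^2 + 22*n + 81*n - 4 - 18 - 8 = -10*n^2 + 103*n - 30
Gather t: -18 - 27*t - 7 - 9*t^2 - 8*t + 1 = -9*t^2 - 35*t - 24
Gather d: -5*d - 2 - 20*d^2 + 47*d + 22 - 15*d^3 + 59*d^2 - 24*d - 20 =-15*d^3 + 39*d^2 + 18*d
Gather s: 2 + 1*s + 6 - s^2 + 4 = -s^2 + s + 12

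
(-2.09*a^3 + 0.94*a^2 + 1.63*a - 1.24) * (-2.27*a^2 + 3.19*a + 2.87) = 4.7443*a^5 - 8.8009*a^4 - 6.6998*a^3 + 10.7123*a^2 + 0.7225*a - 3.5588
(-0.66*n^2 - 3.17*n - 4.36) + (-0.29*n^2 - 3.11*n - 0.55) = -0.95*n^2 - 6.28*n - 4.91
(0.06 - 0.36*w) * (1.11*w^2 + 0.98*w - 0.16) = -0.3996*w^3 - 0.2862*w^2 + 0.1164*w - 0.0096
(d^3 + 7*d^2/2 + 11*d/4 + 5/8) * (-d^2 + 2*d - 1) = -d^5 - 3*d^4/2 + 13*d^3/4 + 11*d^2/8 - 3*d/2 - 5/8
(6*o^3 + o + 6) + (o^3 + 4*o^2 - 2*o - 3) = 7*o^3 + 4*o^2 - o + 3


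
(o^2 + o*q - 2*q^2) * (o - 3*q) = o^3 - 2*o^2*q - 5*o*q^2 + 6*q^3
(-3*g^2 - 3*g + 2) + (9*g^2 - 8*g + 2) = 6*g^2 - 11*g + 4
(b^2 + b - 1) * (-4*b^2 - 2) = -4*b^4 - 4*b^3 + 2*b^2 - 2*b + 2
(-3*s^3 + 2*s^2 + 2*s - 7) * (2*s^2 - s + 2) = -6*s^5 + 7*s^4 - 4*s^3 - 12*s^2 + 11*s - 14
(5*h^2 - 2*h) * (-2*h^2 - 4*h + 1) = -10*h^4 - 16*h^3 + 13*h^2 - 2*h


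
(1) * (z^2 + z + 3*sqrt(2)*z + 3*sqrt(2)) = z^2 + z + 3*sqrt(2)*z + 3*sqrt(2)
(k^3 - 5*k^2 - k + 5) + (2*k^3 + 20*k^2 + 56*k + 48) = 3*k^3 + 15*k^2 + 55*k + 53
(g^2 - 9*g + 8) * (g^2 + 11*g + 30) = g^4 + 2*g^3 - 61*g^2 - 182*g + 240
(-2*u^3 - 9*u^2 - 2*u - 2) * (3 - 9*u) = 18*u^4 + 75*u^3 - 9*u^2 + 12*u - 6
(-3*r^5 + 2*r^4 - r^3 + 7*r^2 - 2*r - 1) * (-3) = 9*r^5 - 6*r^4 + 3*r^3 - 21*r^2 + 6*r + 3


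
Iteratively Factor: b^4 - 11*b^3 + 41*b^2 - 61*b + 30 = (b - 5)*(b^3 - 6*b^2 + 11*b - 6) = (b - 5)*(b - 3)*(b^2 - 3*b + 2) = (b - 5)*(b - 3)*(b - 1)*(b - 2)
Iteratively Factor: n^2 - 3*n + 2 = (n - 2)*(n - 1)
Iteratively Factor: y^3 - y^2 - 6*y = (y + 2)*(y^2 - 3*y) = y*(y + 2)*(y - 3)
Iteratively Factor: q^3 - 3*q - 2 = (q + 1)*(q^2 - q - 2) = (q + 1)^2*(q - 2)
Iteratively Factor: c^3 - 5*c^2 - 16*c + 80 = (c + 4)*(c^2 - 9*c + 20) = (c - 4)*(c + 4)*(c - 5)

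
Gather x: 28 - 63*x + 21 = 49 - 63*x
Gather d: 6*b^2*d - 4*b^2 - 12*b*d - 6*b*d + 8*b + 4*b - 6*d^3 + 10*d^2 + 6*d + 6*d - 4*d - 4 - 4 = -4*b^2 + 12*b - 6*d^3 + 10*d^2 + d*(6*b^2 - 18*b + 8) - 8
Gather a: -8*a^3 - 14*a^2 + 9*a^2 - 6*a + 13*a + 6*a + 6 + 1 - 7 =-8*a^3 - 5*a^2 + 13*a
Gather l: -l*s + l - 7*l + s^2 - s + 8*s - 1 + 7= l*(-s - 6) + s^2 + 7*s + 6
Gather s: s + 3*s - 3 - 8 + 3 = 4*s - 8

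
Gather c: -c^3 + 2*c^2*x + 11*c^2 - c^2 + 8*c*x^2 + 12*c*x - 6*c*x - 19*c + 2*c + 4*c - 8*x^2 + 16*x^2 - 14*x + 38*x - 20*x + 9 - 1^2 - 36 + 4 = -c^3 + c^2*(2*x + 10) + c*(8*x^2 + 6*x - 13) + 8*x^2 + 4*x - 24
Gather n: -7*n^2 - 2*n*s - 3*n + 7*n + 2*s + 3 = -7*n^2 + n*(4 - 2*s) + 2*s + 3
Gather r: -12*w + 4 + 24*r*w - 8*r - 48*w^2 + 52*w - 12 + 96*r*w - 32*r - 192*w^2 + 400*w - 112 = r*(120*w - 40) - 240*w^2 + 440*w - 120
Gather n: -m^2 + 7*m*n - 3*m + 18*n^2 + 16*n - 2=-m^2 - 3*m + 18*n^2 + n*(7*m + 16) - 2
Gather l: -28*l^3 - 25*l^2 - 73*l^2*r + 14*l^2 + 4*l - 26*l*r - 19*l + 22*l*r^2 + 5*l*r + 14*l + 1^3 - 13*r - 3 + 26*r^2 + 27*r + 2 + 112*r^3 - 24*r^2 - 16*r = -28*l^3 + l^2*(-73*r - 11) + l*(22*r^2 - 21*r - 1) + 112*r^3 + 2*r^2 - 2*r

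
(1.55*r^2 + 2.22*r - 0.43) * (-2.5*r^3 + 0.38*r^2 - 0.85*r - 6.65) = -3.875*r^5 - 4.961*r^4 + 0.6011*r^3 - 12.3579*r^2 - 14.3975*r + 2.8595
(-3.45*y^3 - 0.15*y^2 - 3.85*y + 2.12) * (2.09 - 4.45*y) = 15.3525*y^4 - 6.543*y^3 + 16.819*y^2 - 17.4805*y + 4.4308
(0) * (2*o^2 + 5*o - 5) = 0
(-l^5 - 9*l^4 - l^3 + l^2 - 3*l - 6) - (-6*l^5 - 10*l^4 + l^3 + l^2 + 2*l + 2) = 5*l^5 + l^4 - 2*l^3 - 5*l - 8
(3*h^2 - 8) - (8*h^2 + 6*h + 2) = -5*h^2 - 6*h - 10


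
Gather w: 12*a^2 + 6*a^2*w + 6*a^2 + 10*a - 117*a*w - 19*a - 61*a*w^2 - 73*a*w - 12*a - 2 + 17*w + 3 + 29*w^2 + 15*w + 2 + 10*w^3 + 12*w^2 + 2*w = 18*a^2 - 21*a + 10*w^3 + w^2*(41 - 61*a) + w*(6*a^2 - 190*a + 34) + 3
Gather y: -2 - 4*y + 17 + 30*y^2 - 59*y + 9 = 30*y^2 - 63*y + 24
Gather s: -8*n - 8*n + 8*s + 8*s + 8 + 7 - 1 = -16*n + 16*s + 14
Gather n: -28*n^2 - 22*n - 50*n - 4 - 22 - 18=-28*n^2 - 72*n - 44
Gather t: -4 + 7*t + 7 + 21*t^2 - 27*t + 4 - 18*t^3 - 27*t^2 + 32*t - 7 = -18*t^3 - 6*t^2 + 12*t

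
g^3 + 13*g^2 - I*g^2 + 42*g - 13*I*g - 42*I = (g + 6)*(g + 7)*(g - I)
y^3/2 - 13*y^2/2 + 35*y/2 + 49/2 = (y/2 + 1/2)*(y - 7)^2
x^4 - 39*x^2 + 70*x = x*(x - 5)*(x - 2)*(x + 7)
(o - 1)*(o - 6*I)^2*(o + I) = o^4 - o^3 - 11*I*o^3 - 24*o^2 + 11*I*o^2 + 24*o - 36*I*o + 36*I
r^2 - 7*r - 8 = (r - 8)*(r + 1)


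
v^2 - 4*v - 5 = (v - 5)*(v + 1)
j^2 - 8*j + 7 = (j - 7)*(j - 1)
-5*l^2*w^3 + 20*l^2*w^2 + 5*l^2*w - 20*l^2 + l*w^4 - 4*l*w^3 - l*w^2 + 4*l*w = (-5*l + w)*(w - 4)*(w - 1)*(l*w + l)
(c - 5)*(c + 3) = c^2 - 2*c - 15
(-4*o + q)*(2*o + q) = -8*o^2 - 2*o*q + q^2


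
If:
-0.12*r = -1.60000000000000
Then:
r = 13.33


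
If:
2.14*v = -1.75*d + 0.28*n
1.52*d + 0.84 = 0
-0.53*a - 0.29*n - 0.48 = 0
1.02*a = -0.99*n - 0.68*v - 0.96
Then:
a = -0.54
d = -0.55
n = -0.66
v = 0.37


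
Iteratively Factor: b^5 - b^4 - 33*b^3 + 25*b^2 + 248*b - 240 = (b - 3)*(b^4 + 2*b^3 - 27*b^2 - 56*b + 80) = (b - 3)*(b - 1)*(b^3 + 3*b^2 - 24*b - 80) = (b - 5)*(b - 3)*(b - 1)*(b^2 + 8*b + 16) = (b - 5)*(b - 3)*(b - 1)*(b + 4)*(b + 4)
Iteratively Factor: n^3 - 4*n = (n + 2)*(n^2 - 2*n) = (n - 2)*(n + 2)*(n)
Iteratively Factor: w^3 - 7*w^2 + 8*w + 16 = (w - 4)*(w^2 - 3*w - 4) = (w - 4)*(w + 1)*(w - 4)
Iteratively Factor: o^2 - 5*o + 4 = (o - 4)*(o - 1)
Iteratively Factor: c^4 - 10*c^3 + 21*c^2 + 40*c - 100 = (c - 2)*(c^3 - 8*c^2 + 5*c + 50) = (c - 5)*(c - 2)*(c^2 - 3*c - 10) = (c - 5)*(c - 2)*(c + 2)*(c - 5)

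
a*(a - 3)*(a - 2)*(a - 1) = a^4 - 6*a^3 + 11*a^2 - 6*a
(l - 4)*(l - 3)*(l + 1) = l^3 - 6*l^2 + 5*l + 12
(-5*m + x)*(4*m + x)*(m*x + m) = -20*m^3*x - 20*m^3 - m^2*x^2 - m^2*x + m*x^3 + m*x^2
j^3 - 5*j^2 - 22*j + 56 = (j - 7)*(j - 2)*(j + 4)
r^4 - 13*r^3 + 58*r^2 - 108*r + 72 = (r - 6)*(r - 3)*(r - 2)^2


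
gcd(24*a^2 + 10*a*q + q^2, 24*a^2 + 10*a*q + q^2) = 24*a^2 + 10*a*q + q^2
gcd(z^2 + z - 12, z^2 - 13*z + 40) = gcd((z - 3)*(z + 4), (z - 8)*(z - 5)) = 1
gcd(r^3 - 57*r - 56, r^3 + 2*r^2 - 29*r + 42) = r + 7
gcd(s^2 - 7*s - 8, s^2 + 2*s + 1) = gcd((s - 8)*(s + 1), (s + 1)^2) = s + 1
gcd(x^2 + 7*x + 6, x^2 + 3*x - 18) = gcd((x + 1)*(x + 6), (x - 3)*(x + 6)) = x + 6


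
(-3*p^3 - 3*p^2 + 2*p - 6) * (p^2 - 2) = -3*p^5 - 3*p^4 + 8*p^3 - 4*p + 12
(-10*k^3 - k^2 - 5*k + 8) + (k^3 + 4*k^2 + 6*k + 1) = -9*k^3 + 3*k^2 + k + 9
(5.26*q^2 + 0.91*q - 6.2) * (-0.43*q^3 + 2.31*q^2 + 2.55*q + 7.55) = -2.2618*q^5 + 11.7593*q^4 + 18.1811*q^3 + 27.7115*q^2 - 8.9395*q - 46.81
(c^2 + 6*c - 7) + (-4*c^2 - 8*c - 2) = -3*c^2 - 2*c - 9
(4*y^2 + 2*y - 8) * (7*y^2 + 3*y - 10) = 28*y^4 + 26*y^3 - 90*y^2 - 44*y + 80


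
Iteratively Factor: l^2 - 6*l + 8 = (l - 2)*(l - 4)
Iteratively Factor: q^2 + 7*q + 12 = (q + 3)*(q + 4)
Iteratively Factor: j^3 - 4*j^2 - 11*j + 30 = (j + 3)*(j^2 - 7*j + 10) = (j - 5)*(j + 3)*(j - 2)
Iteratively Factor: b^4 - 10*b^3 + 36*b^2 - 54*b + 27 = (b - 1)*(b^3 - 9*b^2 + 27*b - 27) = (b - 3)*(b - 1)*(b^2 - 6*b + 9) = (b - 3)^2*(b - 1)*(b - 3)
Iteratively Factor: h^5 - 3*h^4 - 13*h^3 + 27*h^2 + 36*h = (h + 3)*(h^4 - 6*h^3 + 5*h^2 + 12*h) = (h - 3)*(h + 3)*(h^3 - 3*h^2 - 4*h) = (h - 4)*(h - 3)*(h + 3)*(h^2 + h) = (h - 4)*(h - 3)*(h + 1)*(h + 3)*(h)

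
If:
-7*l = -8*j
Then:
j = 7*l/8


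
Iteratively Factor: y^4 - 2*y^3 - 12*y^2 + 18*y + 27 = (y - 3)*(y^3 + y^2 - 9*y - 9) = (y - 3)*(y + 3)*(y^2 - 2*y - 3) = (y - 3)^2*(y + 3)*(y + 1)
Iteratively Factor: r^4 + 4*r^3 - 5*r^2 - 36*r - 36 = (r + 2)*(r^3 + 2*r^2 - 9*r - 18) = (r + 2)^2*(r^2 - 9) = (r - 3)*(r + 2)^2*(r + 3)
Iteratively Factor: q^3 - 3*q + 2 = (q - 1)*(q^2 + q - 2) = (q - 1)*(q + 2)*(q - 1)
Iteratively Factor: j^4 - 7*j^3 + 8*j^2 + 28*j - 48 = (j - 2)*(j^3 - 5*j^2 - 2*j + 24) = (j - 3)*(j - 2)*(j^2 - 2*j - 8) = (j - 4)*(j - 3)*(j - 2)*(j + 2)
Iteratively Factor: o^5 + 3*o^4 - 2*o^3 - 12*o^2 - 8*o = (o + 2)*(o^4 + o^3 - 4*o^2 - 4*o) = (o + 2)^2*(o^3 - o^2 - 2*o) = o*(o + 2)^2*(o^2 - o - 2) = o*(o + 1)*(o + 2)^2*(o - 2)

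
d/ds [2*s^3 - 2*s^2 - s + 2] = 6*s^2 - 4*s - 1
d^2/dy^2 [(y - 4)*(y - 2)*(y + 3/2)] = 6*y - 9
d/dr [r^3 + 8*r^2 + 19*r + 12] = 3*r^2 + 16*r + 19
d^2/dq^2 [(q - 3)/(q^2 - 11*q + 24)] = 2/(q^3 - 24*q^2 + 192*q - 512)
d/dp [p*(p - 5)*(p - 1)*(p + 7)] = 4*p^3 + 3*p^2 - 74*p + 35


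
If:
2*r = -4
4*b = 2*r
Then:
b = -1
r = -2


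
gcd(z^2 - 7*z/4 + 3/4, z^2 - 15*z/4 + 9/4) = z - 3/4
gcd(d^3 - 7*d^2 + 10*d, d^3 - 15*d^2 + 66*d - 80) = d^2 - 7*d + 10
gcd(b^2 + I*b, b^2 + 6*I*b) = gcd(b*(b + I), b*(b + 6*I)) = b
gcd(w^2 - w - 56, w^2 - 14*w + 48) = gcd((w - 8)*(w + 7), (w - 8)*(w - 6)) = w - 8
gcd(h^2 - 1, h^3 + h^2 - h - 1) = h^2 - 1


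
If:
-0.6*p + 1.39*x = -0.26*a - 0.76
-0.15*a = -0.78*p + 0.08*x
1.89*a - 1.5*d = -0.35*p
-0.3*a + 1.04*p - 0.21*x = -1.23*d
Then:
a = -0.03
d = -0.05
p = -0.06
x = -0.57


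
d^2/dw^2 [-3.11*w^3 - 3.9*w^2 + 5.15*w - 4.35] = -18.66*w - 7.8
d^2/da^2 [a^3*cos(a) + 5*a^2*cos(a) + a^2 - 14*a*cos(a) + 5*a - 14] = -a^3*cos(a) - 6*a^2*sin(a) - 5*a^2*cos(a) + 20*sqrt(2)*a*cos(a + pi/4) + 28*sin(a) + 10*cos(a) + 2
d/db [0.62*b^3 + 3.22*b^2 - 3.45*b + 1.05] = 1.86*b^2 + 6.44*b - 3.45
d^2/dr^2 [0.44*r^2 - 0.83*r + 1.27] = 0.880000000000000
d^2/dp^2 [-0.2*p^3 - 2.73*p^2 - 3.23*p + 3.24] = -1.2*p - 5.46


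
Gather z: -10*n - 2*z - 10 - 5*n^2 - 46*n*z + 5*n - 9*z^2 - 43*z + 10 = -5*n^2 - 5*n - 9*z^2 + z*(-46*n - 45)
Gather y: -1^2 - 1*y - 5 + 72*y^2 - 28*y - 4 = 72*y^2 - 29*y - 10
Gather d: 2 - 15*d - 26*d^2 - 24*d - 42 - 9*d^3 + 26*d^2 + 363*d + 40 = -9*d^3 + 324*d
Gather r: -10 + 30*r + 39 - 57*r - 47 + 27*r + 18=0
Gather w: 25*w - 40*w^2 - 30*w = -40*w^2 - 5*w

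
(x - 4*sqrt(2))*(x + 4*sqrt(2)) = x^2 - 32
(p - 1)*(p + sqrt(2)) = p^2 - p + sqrt(2)*p - sqrt(2)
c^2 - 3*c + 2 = (c - 2)*(c - 1)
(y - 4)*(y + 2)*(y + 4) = y^3 + 2*y^2 - 16*y - 32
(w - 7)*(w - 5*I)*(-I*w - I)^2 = -w^4 + 5*w^3 + 5*I*w^3 + 13*w^2 - 25*I*w^2 + 7*w - 65*I*w - 35*I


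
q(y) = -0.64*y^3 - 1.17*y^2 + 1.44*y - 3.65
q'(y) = -1.92*y^2 - 2.34*y + 1.44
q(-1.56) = -6.31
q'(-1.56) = 0.42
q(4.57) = -82.59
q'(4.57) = -49.35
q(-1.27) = -6.05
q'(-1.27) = 1.32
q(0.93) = -3.84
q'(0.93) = -2.40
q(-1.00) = -5.62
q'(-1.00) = 1.86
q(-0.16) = -3.91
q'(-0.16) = 1.77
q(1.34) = -5.36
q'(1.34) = -5.14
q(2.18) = -12.70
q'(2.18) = -12.79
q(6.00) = -175.37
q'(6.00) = -81.72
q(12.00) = -1260.77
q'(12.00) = -303.12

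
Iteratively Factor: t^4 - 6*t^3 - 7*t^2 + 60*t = (t - 4)*(t^3 - 2*t^2 - 15*t) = (t - 4)*(t + 3)*(t^2 - 5*t) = t*(t - 4)*(t + 3)*(t - 5)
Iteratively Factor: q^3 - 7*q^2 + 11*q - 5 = (q - 5)*(q^2 - 2*q + 1) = (q - 5)*(q - 1)*(q - 1)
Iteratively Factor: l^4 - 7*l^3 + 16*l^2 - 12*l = (l - 3)*(l^3 - 4*l^2 + 4*l) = l*(l - 3)*(l^2 - 4*l + 4) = l*(l - 3)*(l - 2)*(l - 2)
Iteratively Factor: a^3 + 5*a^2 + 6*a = (a + 2)*(a^2 + 3*a) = a*(a + 2)*(a + 3)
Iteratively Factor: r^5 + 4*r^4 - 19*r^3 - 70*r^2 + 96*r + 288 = (r + 4)*(r^4 - 19*r^2 + 6*r + 72) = (r - 3)*(r + 4)*(r^3 + 3*r^2 - 10*r - 24) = (r - 3)*(r + 2)*(r + 4)*(r^2 + r - 12) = (r - 3)^2*(r + 2)*(r + 4)*(r + 4)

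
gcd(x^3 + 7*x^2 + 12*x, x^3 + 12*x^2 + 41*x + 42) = x + 3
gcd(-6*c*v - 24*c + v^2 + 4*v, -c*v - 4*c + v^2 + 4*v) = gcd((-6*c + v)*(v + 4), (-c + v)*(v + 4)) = v + 4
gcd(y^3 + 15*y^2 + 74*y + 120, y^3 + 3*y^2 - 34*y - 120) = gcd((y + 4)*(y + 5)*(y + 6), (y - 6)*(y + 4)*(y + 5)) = y^2 + 9*y + 20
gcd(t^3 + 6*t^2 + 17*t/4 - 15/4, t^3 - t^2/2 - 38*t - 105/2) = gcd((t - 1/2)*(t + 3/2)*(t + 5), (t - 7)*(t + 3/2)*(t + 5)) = t^2 + 13*t/2 + 15/2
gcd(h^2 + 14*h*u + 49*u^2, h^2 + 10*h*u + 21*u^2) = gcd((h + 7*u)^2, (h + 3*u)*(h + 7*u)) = h + 7*u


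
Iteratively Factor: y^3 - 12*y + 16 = (y - 2)*(y^2 + 2*y - 8) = (y - 2)^2*(y + 4)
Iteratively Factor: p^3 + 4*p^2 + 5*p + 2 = (p + 2)*(p^2 + 2*p + 1) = (p + 1)*(p + 2)*(p + 1)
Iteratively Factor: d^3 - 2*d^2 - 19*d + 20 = (d + 4)*(d^2 - 6*d + 5) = (d - 5)*(d + 4)*(d - 1)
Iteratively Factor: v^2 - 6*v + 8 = (v - 2)*(v - 4)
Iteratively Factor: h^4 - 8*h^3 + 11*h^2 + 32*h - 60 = (h - 3)*(h^3 - 5*h^2 - 4*h + 20) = (h - 3)*(h - 2)*(h^2 - 3*h - 10) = (h - 3)*(h - 2)*(h + 2)*(h - 5)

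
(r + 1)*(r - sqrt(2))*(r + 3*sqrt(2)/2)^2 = r^4 + r^3 + 2*sqrt(2)*r^3 - 3*r^2/2 + 2*sqrt(2)*r^2 - 9*sqrt(2)*r/2 - 3*r/2 - 9*sqrt(2)/2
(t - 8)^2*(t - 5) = t^3 - 21*t^2 + 144*t - 320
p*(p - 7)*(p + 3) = p^3 - 4*p^2 - 21*p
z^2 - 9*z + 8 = (z - 8)*(z - 1)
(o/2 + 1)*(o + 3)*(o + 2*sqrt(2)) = o^3/2 + sqrt(2)*o^2 + 5*o^2/2 + 3*o + 5*sqrt(2)*o + 6*sqrt(2)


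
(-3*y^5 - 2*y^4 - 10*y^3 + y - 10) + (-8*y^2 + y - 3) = -3*y^5 - 2*y^4 - 10*y^3 - 8*y^2 + 2*y - 13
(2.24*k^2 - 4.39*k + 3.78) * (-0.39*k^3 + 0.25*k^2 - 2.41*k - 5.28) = -0.8736*k^5 + 2.2721*k^4 - 7.9701*k^3 - 0.302300000000001*k^2 + 14.0694*k - 19.9584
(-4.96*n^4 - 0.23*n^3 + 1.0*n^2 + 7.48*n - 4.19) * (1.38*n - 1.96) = -6.8448*n^5 + 9.4042*n^4 + 1.8308*n^3 + 8.3624*n^2 - 20.443*n + 8.2124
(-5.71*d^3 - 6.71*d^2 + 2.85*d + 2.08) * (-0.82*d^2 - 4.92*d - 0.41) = 4.6822*d^5 + 33.5954*d^4 + 33.0173*d^3 - 12.9765*d^2 - 11.4021*d - 0.8528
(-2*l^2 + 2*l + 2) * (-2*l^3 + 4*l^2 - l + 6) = 4*l^5 - 12*l^4 + 6*l^3 - 6*l^2 + 10*l + 12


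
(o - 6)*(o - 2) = o^2 - 8*o + 12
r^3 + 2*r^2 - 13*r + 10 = (r - 2)*(r - 1)*(r + 5)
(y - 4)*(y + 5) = y^2 + y - 20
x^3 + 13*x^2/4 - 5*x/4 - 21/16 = (x - 3/4)*(x + 1/2)*(x + 7/2)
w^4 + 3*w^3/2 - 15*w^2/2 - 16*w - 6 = (w - 3)*(w + 1/2)*(w + 2)^2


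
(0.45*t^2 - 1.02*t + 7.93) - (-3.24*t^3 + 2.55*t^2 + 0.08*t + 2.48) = 3.24*t^3 - 2.1*t^2 - 1.1*t + 5.45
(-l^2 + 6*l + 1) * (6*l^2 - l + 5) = -6*l^4 + 37*l^3 - 5*l^2 + 29*l + 5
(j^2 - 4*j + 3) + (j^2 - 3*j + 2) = 2*j^2 - 7*j + 5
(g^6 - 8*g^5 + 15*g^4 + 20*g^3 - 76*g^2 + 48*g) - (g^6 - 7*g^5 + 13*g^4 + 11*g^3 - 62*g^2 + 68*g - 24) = -g^5 + 2*g^4 + 9*g^3 - 14*g^2 - 20*g + 24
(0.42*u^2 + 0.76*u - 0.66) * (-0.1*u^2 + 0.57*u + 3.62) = -0.042*u^4 + 0.1634*u^3 + 2.0196*u^2 + 2.375*u - 2.3892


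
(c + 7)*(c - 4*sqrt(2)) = c^2 - 4*sqrt(2)*c + 7*c - 28*sqrt(2)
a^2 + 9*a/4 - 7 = (a - 7/4)*(a + 4)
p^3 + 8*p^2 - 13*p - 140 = (p - 4)*(p + 5)*(p + 7)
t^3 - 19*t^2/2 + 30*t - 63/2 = (t - 7/2)*(t - 3)^2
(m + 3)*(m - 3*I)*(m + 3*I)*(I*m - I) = I*m^4 + 2*I*m^3 + 6*I*m^2 + 18*I*m - 27*I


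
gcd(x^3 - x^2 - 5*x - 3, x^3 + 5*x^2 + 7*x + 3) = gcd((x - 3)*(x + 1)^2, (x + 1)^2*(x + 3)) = x^2 + 2*x + 1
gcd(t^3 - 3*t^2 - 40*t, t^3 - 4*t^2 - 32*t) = t^2 - 8*t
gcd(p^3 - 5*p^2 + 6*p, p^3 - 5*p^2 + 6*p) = p^3 - 5*p^2 + 6*p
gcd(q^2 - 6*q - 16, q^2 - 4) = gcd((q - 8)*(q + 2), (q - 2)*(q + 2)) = q + 2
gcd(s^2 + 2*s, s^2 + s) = s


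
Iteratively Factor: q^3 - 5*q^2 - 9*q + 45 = (q + 3)*(q^2 - 8*q + 15) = (q - 3)*(q + 3)*(q - 5)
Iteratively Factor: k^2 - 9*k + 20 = (k - 5)*(k - 4)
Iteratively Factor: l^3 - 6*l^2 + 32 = (l - 4)*(l^2 - 2*l - 8) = (l - 4)^2*(l + 2)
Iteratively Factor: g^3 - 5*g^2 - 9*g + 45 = (g - 5)*(g^2 - 9) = (g - 5)*(g - 3)*(g + 3)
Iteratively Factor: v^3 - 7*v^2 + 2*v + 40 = (v - 5)*(v^2 - 2*v - 8) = (v - 5)*(v + 2)*(v - 4)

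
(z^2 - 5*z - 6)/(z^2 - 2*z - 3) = (z - 6)/(z - 3)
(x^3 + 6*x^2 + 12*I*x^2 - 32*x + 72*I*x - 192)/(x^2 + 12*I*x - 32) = x + 6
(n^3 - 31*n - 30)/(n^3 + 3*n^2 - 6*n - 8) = (n^2 - n - 30)/(n^2 + 2*n - 8)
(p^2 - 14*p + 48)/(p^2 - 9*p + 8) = (p - 6)/(p - 1)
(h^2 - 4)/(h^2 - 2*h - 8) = (h - 2)/(h - 4)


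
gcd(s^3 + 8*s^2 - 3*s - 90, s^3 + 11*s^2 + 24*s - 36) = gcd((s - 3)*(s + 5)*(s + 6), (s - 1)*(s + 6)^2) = s + 6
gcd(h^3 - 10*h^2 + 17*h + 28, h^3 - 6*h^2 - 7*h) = h^2 - 6*h - 7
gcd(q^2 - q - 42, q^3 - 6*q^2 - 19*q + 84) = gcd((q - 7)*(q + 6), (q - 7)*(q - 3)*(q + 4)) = q - 7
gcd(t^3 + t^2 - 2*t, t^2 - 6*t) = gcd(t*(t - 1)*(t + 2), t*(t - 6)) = t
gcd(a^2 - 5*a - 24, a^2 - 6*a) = 1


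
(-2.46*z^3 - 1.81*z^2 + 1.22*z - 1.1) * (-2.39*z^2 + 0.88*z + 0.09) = 5.8794*z^5 + 2.1611*z^4 - 4.73*z^3 + 3.5397*z^2 - 0.8582*z - 0.099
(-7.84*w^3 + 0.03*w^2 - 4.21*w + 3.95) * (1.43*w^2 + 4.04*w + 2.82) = -11.2112*w^5 - 31.6307*w^4 - 28.0079*w^3 - 11.2753*w^2 + 4.0858*w + 11.139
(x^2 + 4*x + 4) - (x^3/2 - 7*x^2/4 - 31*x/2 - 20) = -x^3/2 + 11*x^2/4 + 39*x/2 + 24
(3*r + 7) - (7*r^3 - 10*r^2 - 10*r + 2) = -7*r^3 + 10*r^2 + 13*r + 5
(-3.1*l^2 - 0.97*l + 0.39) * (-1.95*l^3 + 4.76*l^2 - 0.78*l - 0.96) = 6.045*l^5 - 12.8645*l^4 - 2.9597*l^3 + 5.589*l^2 + 0.627*l - 0.3744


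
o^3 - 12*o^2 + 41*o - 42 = (o - 7)*(o - 3)*(o - 2)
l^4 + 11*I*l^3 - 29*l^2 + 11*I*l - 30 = (l - I)*(l + I)*(l + 5*I)*(l + 6*I)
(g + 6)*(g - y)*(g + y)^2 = g^4 + g^3*y + 6*g^3 - g^2*y^2 + 6*g^2*y - g*y^3 - 6*g*y^2 - 6*y^3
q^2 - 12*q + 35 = (q - 7)*(q - 5)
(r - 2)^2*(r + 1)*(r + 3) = r^4 - 9*r^2 + 4*r + 12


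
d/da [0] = 0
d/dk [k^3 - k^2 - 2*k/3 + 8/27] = 3*k^2 - 2*k - 2/3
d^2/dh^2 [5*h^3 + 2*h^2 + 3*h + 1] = 30*h + 4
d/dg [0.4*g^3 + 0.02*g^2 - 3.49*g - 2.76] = 1.2*g^2 + 0.04*g - 3.49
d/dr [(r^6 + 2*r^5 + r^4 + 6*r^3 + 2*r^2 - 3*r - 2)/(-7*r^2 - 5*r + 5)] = (-28*r^7 - 67*r^6 - 24*r^5 - 7*r^4 - 40*r^3 + 59*r^2 - 8*r - 25)/(49*r^4 + 70*r^3 - 45*r^2 - 50*r + 25)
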